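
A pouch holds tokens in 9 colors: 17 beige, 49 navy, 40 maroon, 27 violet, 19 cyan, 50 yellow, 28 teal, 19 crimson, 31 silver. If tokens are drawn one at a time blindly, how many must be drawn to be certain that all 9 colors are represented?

The hardest color to obtain is beige: we could draw every other token first — 280 − 17 = 263 tokens — without a single beige one.
The next draw must be beige, so 263 + 1 = 264.

264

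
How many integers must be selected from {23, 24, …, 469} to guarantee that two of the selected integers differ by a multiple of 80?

Group the integers by remainder mod 80; there are 80 residue classes, each nonempty in this range.
Choosing one from each class (80 integers) avoids any shared remainder.
One more choice must repeat a class, so two differ by a multiple of 80. Hence 80 + 1 = 81.

81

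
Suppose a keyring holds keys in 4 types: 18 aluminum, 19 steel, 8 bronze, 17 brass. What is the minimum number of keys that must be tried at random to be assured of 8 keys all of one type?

29

The worst case takes 7 keys of each type without reaching 8 of any: 4 × 7 = 28.
The next key must bring some type to 8, so 28 + 1 = 29.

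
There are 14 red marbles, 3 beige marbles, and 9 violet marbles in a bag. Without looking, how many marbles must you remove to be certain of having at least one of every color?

24

The hardest color to obtain is beige: we could draw every other marble first — 26 − 3 = 23 marbles — without a single beige one.
The next draw must be beige, so 23 + 1 = 24.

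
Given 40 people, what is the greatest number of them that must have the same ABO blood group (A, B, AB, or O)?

10

If each of the 4 ABO blood groups held at most 9, the total would be at most 4 × 9 = 36 < 40, a contradiction.
So at least one holds ⌈40/4⌉ = 10.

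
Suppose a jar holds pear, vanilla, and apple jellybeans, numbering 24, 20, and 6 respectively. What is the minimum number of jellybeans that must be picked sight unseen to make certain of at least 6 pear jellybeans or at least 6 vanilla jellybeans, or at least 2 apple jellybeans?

The worst case stops just short of every target: 5 pear, 5 vanilla, 1 apple — 5 + 5 + 1 = 11 jellybeans.
One more jellybean must push some flavor to its target, so 11 + 1 = 12.

12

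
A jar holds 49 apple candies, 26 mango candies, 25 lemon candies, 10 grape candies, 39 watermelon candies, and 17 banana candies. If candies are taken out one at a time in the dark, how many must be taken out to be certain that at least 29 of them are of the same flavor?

Treat the 6 flavors as pigeonholes.
In the worst case we take at most 28 of each flavor, but all 26 mango, all 25 lemon, all 10 grape, and all 17 banana (fewer than 28), giving 28 + 26 + 25 + 10 + 28 + 17 = 134.
One more candy then forces some flavor to 29, so 134 + 1 = 135.

135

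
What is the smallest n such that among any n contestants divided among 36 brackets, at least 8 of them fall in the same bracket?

253

There are 36 brackets acting as pigeonholes.
With 36 × 7 = 252 contestants we could place exactly 7 in each, with no class reaching 8.
One more forces some class to hold 8, so 252 + 1 = 253.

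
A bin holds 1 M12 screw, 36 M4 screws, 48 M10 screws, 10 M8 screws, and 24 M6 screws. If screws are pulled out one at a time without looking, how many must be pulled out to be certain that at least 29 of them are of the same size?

In the worst case we take at most 28 of each size, but all 1 M12, all 10 M8, and all 24 M6 (fewer than 28), giving 1 + 28 + 28 + 10 + 24 = 91.
One more screw then forces some size to 29, so 91 + 1 = 92.

92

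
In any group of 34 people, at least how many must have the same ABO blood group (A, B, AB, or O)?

There are 4 ABO blood groups, which serve as the pigeonholes.
If each of the 4 ABO blood groups held at most 8, the total would be at most 4 × 8 = 32 < 34, a contradiction.
So at least one holds ⌈34/4⌉ = 9.

9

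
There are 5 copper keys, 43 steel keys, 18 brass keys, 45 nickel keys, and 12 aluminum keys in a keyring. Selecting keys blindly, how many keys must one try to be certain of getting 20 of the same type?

74

Treat the 5 types as pigeonholes.
In the worst case we take at most 19 of each type, but all 5 copper, all 18 brass, and all 12 aluminum (fewer than 19), giving 5 + 19 + 18 + 19 + 12 = 73.
One more key then forces some type to 20, so 73 + 1 = 74.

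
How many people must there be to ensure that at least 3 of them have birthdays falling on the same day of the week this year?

15

There are 7 days of the week acting as pigeonholes.
With 7 × 2 = 14 people we could place exactly 2 in each, with no class reaching 3.
One more forces some class to hold 3, so 14 + 1 = 15.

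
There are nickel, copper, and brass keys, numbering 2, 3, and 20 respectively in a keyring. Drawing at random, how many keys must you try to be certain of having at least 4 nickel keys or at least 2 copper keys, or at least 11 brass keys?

14

The worst case stops just short of every target: all 2 nickel, 1 copper, 10 brass — 2 + 1 + 10 = 13 keys.
One more key must push some type to its target, so 13 + 1 = 14.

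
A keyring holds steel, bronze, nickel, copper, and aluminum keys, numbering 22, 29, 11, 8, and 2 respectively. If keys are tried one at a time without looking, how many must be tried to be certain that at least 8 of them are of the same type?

Treat the 5 types as pigeonholes.
In the worst case we take at most 7 of each type, but all 2 aluminum (fewer than 7), giving 7 + 7 + 7 + 7 + 2 = 30.
One more key then forces some type to 8, so 30 + 1 = 31.

31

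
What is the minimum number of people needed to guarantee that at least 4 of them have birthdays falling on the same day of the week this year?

22

There are 7 days of the week acting as pigeonholes.
With 7 × 3 = 21 people we could place exactly 3 in each, with no class reaching 4.
One more forces some class to hold 4, so 21 + 1 = 22.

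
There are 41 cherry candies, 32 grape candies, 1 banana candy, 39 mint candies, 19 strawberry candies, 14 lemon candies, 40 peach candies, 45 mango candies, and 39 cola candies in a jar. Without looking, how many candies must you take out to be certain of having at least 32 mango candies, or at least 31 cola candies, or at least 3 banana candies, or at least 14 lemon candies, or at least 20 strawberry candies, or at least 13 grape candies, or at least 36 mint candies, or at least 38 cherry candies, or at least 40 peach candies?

218

Each of the 9 flavors has its own threshold; avoid all of them simultaneously.
The worst case stops just short of every target: 37 cherry, 12 grape, all 1 banana, 35 mint, 19 strawberry, 13 lemon, 39 peach, 31 mango, 30 cola — 37 + 12 + 1 + 35 + 19 + 13 + 39 + 31 + 30 = 217 candies.
One more candy must push some flavor to its target, so 217 + 1 = 218.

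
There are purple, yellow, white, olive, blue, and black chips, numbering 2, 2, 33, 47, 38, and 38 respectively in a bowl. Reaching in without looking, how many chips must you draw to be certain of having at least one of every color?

The hardest color to obtain is purple: we could draw every other chip first — 160 − 2 = 158 chips — without a single purple one.
The next draw must be purple, so 158 + 1 = 159.

159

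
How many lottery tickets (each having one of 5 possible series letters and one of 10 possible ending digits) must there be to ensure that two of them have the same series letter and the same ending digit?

There are 5 × 10 = 50 (series letter, ending digit) combinations acting as pigeonholes.
With 50 lottery tickets we could place one in each, avoiding any repeat.
One more forces some (series letter, ending digit) pair to hold 2, so 50 + 1 = 51.

51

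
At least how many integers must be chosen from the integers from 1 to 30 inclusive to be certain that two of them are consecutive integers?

16

Partition {1, …, 30} into 15 pairs: {1,2}, {3,4}, …, {29,30}.
Choosing 15 integers — say the 15 even numbers 2, 4, …, 30 — takes one from each pair and avoids the property.
Choosing 16 forces two into the same pair by pigeonhole, and those are consecutive. So 16.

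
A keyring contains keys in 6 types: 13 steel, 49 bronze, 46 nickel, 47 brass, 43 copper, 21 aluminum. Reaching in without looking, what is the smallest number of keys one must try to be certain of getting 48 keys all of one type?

In the worst case we take at most 47 of each type, but all 13 steel, all 46 nickel, all 43 copper, and all 21 aluminum (fewer than 47), giving 13 + 47 + 46 + 47 + 43 + 21 = 217.
One more key then forces some type to 48, so 217 + 1 = 218.

218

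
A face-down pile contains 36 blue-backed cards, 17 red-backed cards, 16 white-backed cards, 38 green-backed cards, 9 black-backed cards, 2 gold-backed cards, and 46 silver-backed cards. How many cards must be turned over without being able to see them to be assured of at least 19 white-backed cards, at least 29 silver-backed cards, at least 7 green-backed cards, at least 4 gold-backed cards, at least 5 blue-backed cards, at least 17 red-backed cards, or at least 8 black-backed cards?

80

Each of the 7 back colors has its own threshold; avoid all of them simultaneously.
The worst case stops just short of every target: 4 blue-backed, 16 red-backed, all 16 white-backed, 6 green-backed, 7 black-backed, all 2 gold-backed, 28 silver-backed — 4 + 16 + 16 + 6 + 7 + 2 + 28 = 79 cards.
One more card must push some back color to its target, so 79 + 1 = 80.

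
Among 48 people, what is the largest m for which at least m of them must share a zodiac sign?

There are 12 zodiac signs, which serve as the pigeonholes.
If each of the 12 zodiac signs held at most 3, the total would be at most 12 × 3 = 36 < 48, a contradiction.
So at least one holds ⌈48/12⌉ = 4.

4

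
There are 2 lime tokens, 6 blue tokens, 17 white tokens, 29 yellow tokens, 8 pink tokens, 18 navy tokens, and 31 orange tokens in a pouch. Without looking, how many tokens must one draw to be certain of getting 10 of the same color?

53

In the worst case we take at most 9 of each color, but all 2 lime, all 6 blue, and all 8 pink (fewer than 9), giving 2 + 6 + 9 + 9 + 8 + 9 + 9 = 52.
One more token then forces some color to 10, so 52 + 1 = 53.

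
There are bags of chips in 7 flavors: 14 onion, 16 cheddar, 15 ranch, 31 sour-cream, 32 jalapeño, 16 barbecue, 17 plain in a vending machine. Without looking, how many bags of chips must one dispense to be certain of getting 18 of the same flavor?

In the worst case we take at most 17 of each flavor, but all 14 onion, all 16 cheddar, all 15 ranch, and all 16 barbecue (fewer than 17), giving 14 + 16 + 15 + 17 + 17 + 16 + 17 = 112.
One more bag of chips then forces some flavor to 18, so 112 + 1 = 113.

113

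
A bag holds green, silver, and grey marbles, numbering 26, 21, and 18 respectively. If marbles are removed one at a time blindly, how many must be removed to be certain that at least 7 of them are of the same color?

The worst case takes 6 marbles of each color without reaching 7 of any: 3 × 6 = 18.
The next marble must bring some color to 7, so 18 + 1 = 19.

19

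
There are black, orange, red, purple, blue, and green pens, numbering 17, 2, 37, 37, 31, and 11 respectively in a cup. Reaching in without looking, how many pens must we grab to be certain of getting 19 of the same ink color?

85

Treat the 6 ink colors as pigeonholes.
In the worst case we take at most 18 of each ink color, but all 17 black, all 2 orange, and all 11 green (fewer than 18), giving 17 + 2 + 18 + 18 + 18 + 11 = 84.
One more pen then forces some ink color to 19, so 84 + 1 = 85.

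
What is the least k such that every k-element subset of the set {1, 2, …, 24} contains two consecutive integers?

Partition {1, …, 24} into 12 pairs: {1,2}, {3,4}, …, {23,24}.
Choosing 12 integers — say the 12 even numbers 2, 4, …, 24 — takes one from each pair and avoids the property.
Choosing 13 forces two into the same pair by pigeonhole, and those are consecutive. So 13.

13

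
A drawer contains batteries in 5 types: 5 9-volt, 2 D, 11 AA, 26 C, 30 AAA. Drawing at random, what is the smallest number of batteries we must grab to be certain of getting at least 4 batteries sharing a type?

In the worst case we take at most 3 of each type, but all 2 D (fewer than 3), giving 3 + 2 + 3 + 3 + 3 = 14.
One more battery then forces some type to 4, so 14 + 1 = 15.

15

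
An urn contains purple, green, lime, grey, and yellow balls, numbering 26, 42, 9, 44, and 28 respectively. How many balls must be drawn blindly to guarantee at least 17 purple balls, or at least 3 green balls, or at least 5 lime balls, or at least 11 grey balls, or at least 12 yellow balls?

The worst case stops just short of every target: 16 purple, 2 green, 4 lime, 10 grey, 11 yellow — 16 + 2 + 4 + 10 + 11 = 43 balls.
One more ball must push some color to its target, so 43 + 1 = 44.

44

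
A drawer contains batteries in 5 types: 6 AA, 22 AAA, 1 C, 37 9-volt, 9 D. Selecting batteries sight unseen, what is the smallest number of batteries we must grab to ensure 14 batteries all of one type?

43

In the worst case we take at most 13 of each type, but all 6 AA, all 1 C, and all 9 D (fewer than 13), giving 6 + 13 + 1 + 13 + 9 = 42.
One more battery then forces some type to 14, so 42 + 1 = 43.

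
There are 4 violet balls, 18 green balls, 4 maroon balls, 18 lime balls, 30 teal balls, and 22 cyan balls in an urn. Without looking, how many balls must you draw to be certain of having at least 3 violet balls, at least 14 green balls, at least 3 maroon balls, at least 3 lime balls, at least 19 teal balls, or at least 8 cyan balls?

Each of the 6 colors has its own threshold; avoid all of them simultaneously.
The worst case stops just short of every target: 2 violet, 13 green, 2 maroon, 2 lime, 18 teal, 7 cyan — 2 + 13 + 2 + 2 + 18 + 7 = 44 balls.
One more ball must push some color to its target, so 44 + 1 = 45.

45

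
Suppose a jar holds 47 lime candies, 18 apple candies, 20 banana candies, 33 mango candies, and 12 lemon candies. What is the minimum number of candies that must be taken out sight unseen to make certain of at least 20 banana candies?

The worst case draws every non-banana candy first: 47 + 18 + 33 + 12 = 110.
The next 20 draws are then forced to be banana, giving 110 + 20 = 130.

130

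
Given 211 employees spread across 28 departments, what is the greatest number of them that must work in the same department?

The 211 employees fall into 28 departments.
If each of the 28 departments held at most 7, the total would be at most 28 × 7 = 196 < 211, a contradiction.
So at least one holds ⌈211/28⌉ = 8.

8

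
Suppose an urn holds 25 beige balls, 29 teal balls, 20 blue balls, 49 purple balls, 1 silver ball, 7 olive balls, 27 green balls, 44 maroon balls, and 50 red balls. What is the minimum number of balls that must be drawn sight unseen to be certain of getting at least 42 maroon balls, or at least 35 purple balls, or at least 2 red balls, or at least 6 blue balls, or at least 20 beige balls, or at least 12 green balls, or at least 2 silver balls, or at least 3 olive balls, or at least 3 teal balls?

117

Each of the 9 colors has its own threshold; avoid all of them simultaneously.
The worst case stops just short of every target: 19 beige, 2 teal, 5 blue, 34 purple, 1 silver, 2 olive, 11 green, 41 maroon, 1 red — 19 + 2 + 5 + 34 + 1 + 2 + 11 + 41 + 1 = 116 balls.
One more ball must push some color to its target, so 116 + 1 = 117.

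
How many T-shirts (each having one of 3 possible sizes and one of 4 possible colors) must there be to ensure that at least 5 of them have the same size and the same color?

There are 3 × 4 = 12 (size, color) combinations acting as pigeonholes.
With 12 × 4 = 48 T-shirts we could place exactly 4 in each, with no (size, color) pair reaching 5.
One more forces some (size, color) pair to hold 5, so 48 + 1 = 49.

49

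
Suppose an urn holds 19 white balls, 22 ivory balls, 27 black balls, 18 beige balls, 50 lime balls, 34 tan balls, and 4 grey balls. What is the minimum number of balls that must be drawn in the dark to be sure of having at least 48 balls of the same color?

172

In the worst case we take at most 47 of each color, but all 19 white, all 22 ivory, all 27 black, all 18 beige, all 34 tan, and all 4 grey (fewer than 47), giving 19 + 22 + 27 + 18 + 47 + 34 + 4 = 171.
One more ball then forces some color to 48, so 171 + 1 = 172.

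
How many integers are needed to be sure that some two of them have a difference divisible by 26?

27

Two integers differ by a multiple of 26 exactly when they share a remainder mod 26.
There are 26 residue classes mod 26, so 26 integers can all lie in distinct classes.
One more integer must repeat a residue, giving a difference divisible by 26. So n = 26 + 1 = 27.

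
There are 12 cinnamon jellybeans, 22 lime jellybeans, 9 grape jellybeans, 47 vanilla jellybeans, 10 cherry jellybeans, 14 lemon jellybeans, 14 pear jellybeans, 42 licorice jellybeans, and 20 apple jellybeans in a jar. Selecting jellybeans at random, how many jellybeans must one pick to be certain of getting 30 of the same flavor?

160

Treat the 9 flavors as pigeonholes.
In the worst case we take at most 29 of each flavor, but all 12 cinnamon, all 22 lime, all 9 grape, all 10 cherry, all 14 lemon, all 14 pear, and all 20 apple (fewer than 29), giving 12 + 22 + 9 + 29 + 10 + 14 + 14 + 29 + 20 = 159.
One more jellybean then forces some flavor to 30, so 159 + 1 = 160.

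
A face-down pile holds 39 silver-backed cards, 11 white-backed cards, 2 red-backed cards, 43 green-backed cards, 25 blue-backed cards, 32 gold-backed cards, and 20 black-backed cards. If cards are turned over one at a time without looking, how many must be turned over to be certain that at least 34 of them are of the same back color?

In the worst case we take at most 33 of each back color, but all 11 white-backed, all 2 red-backed, all 25 blue-backed, all 32 gold-backed, and all 20 black-backed (fewer than 33), giving 33 + 11 + 2 + 33 + 25 + 32 + 20 = 156.
One more card then forces some back color to 34, so 156 + 1 = 157.

157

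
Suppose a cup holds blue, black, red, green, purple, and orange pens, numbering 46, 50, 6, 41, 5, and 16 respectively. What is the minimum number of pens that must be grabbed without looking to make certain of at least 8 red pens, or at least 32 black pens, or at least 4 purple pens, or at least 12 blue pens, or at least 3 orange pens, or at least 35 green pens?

The worst case stops just short of every target: 11 blue, 31 black, all 6 red, 34 green, 3 purple, 2 orange — 11 + 31 + 6 + 34 + 3 + 2 = 87 pens.
One more pen must push some ink color to its target, so 87 + 1 = 88.

88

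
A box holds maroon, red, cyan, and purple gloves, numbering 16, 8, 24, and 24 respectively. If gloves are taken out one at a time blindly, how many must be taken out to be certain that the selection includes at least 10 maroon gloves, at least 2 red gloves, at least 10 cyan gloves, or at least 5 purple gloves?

24

The worst case stops just short of every target: 9 maroon, 1 red, 9 cyan, 4 purple — 9 + 1 + 9 + 4 = 23 gloves.
One more glove must push some color to its target, so 23 + 1 = 24.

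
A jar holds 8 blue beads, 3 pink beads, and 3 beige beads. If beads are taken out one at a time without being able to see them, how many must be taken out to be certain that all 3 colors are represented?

The hardest color to obtain is pink: we could draw every other bead first — 14 − 3 = 11 beads — without a single pink one.
The next draw must be pink, so 11 + 1 = 12.

12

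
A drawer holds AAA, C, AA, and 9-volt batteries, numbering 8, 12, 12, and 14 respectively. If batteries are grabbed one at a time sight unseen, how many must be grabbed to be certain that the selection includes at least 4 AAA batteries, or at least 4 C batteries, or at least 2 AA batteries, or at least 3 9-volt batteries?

10

Each of the 4 types has its own threshold; avoid all of them simultaneously.
The worst case stops just short of every target: 3 AAA, 3 C, 1 AA, 2 9-volt — 3 + 3 + 1 + 2 = 9 batteries.
One more battery must push some type to its target, so 9 + 1 = 10.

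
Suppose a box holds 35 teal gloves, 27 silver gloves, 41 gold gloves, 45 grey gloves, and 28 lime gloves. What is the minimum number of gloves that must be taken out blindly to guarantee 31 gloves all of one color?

Treat the 5 colors as pigeonholes.
In the worst case we take at most 30 of each color, but all 27 silver and all 28 lime (fewer than 30), giving 30 + 27 + 30 + 30 + 28 = 145.
One more glove then forces some color to 31, so 145 + 1 = 146.

146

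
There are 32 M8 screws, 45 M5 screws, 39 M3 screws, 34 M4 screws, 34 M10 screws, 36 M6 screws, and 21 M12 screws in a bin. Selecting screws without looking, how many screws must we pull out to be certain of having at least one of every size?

221

The hardest size to obtain is M12: we could draw every other screw first — 241 − 21 = 220 screws — without a single M12 one.
The next draw must be M12, so 220 + 1 = 221.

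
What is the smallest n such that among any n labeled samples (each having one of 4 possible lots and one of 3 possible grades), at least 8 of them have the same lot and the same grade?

85

There are 4 × 3 = 12 (lot, grade) combinations acting as pigeonholes.
With 12 × 7 = 84 labeled samples we could place exactly 7 in each, with no (lot, grade) pair reaching 8.
One more forces some (lot, grade) pair to hold 8, so 84 + 1 = 85.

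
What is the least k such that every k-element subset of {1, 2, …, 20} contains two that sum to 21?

Partition {1, …, 20} into 10 pairs: {1,20}, {2,19}, …, {10,11}.
Choosing 10 integers — say the integers 1 through 10 — takes one from each pair and avoids the property.
Choosing 11 forces two into the same pair by pigeonhole, and those sum to 21. So 11.

11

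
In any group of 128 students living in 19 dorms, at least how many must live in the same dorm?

The 128 students fall into 19 dorms.
If each of the 19 dorms held at most 6, the total would be at most 19 × 6 = 114 < 128, a contradiction.
So at least one holds ⌈128/19⌉ = 7.

7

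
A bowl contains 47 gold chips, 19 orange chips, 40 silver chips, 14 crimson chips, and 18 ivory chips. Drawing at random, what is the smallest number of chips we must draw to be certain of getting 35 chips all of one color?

Treat the 5 colors as pigeonholes.
In the worst case we take at most 34 of each color, but all 19 orange, all 14 crimson, and all 18 ivory (fewer than 34), giving 34 + 19 + 34 + 14 + 18 = 119.
One more chip then forces some color to 35, so 119 + 1 = 120.

120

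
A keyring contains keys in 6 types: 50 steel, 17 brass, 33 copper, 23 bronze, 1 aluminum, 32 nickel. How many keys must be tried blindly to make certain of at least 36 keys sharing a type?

142

Treat the 6 types as pigeonholes.
In the worst case we take at most 35 of each type, but all 17 brass, all 33 copper, all 23 bronze, all 1 aluminum, and all 32 nickel (fewer than 35), giving 35 + 17 + 33 + 23 + 1 + 32 = 141.
One more key then forces some type to 36, so 141 + 1 = 142.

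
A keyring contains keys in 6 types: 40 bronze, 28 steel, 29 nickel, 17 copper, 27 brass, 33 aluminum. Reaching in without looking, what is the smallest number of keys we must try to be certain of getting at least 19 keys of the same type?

108

In the worst case we take at most 18 of each type, but all 17 copper (fewer than 18), giving 18 + 18 + 18 + 17 + 18 + 18 = 107.
One more key then forces some type to 19, so 107 + 1 = 108.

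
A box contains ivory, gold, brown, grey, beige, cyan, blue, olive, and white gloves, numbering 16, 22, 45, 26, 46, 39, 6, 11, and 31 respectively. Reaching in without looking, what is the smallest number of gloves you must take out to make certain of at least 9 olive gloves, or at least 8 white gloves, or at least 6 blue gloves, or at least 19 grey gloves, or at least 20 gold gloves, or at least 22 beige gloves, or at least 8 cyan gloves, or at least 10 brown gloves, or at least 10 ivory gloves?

104

The worst case stops just short of every target: 9 ivory, 19 gold, 9 brown, 18 grey, 21 beige, 7 cyan, 5 blue, 8 olive, 7 white — 9 + 19 + 9 + 18 + 21 + 7 + 5 + 8 + 7 = 103 gloves.
One more glove must push some color to its target, so 103 + 1 = 104.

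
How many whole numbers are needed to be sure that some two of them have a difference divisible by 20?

21

Two integers differ by a multiple of 20 exactly when they share a remainder mod 20.
There are 20 residue classes mod 20, so 20 integers can all lie in distinct classes.
One more integer must repeat a residue, giving a difference divisible by 20. So n = 20 + 1 = 21.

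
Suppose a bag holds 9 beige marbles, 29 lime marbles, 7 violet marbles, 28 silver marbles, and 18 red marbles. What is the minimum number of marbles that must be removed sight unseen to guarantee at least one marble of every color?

The hardest color to obtain is violet: we could draw every other marble first — 91 − 7 = 84 marbles — without a single violet one.
The next draw must be violet, so 84 + 1 = 85.

85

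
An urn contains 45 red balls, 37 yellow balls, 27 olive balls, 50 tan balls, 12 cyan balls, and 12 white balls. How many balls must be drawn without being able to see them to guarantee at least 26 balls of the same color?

125

Treat the 6 colors as pigeonholes.
In the worst case we take at most 25 of each color, but all 12 cyan and all 12 white (fewer than 25), giving 25 + 25 + 25 + 25 + 12 + 12 = 124.
One more ball then forces some color to 26, so 124 + 1 = 125.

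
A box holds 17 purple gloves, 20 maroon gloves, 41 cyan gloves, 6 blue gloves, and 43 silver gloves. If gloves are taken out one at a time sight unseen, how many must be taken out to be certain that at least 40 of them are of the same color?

Treat the 5 colors as pigeonholes.
In the worst case we take at most 39 of each color, but all 17 purple, all 20 maroon, and all 6 blue (fewer than 39), giving 17 + 20 + 39 + 6 + 39 = 121.
One more glove then forces some color to 40, so 121 + 1 = 122.

122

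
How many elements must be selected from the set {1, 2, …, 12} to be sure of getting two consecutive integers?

Partition {1, …, 12} into 6 pairs: {1,2}, {3,4}, …, {11,12}.
Choosing 6 integers — say the 6 even numbers 2, 4, …, 12 — takes one from each pair and avoids the property.
Choosing 7 forces two into the same pair by pigeonhole, and those are consecutive. So 7.

7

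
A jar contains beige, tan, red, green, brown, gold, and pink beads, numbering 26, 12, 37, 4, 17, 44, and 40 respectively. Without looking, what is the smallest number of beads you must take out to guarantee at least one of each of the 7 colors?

177

The hardest color to obtain is green: we could draw every other bead first — 180 − 4 = 176 beads — without a single green one.
The next draw must be green, so 176 + 1 = 177.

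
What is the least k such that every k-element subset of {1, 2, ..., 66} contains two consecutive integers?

34

Partition {1, …, 66} into 33 pairs: {1,2}, {3,4}, …, {65,66}.
Choosing 33 integers — say the 33 even numbers 2, 4, …, 66 — takes one from each pair and avoids the property.
Choosing 34 forces two into the same pair by pigeonhole, and those are consecutive. So 34.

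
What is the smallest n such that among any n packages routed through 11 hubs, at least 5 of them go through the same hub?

There are 11 hubs acting as pigeonholes.
With 11 × 4 = 44 packages we could place exactly 4 in each, with no class reaching 5.
One more forces some class to hold 5, so 44 + 1 = 45.

45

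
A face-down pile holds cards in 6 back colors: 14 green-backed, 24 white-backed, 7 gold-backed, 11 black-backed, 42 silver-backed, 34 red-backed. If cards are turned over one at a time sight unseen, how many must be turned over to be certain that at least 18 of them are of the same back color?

Treat the 6 back colors as pigeonholes.
In the worst case we take at most 17 of each back color, but all 14 green-backed, all 7 gold-backed, and all 11 black-backed (fewer than 17), giving 14 + 17 + 7 + 11 + 17 + 17 = 83.
One more card then forces some back color to 18, so 83 + 1 = 84.

84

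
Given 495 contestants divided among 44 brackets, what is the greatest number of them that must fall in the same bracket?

12

The 495 contestants fall into 44 brackets.
If each of the 44 brackets held at most 11, the total would be at most 44 × 11 = 484 < 495, a contradiction.
So at least one holds ⌈495/44⌉ = 12.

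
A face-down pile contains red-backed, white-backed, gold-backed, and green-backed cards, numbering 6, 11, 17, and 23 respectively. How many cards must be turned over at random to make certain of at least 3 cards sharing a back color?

Treat the 4 back colors as pigeonholes.
The worst case takes 2 cards of each back color without reaching 3 of any: 4 × 2 = 8.
The next card must bring some back color to 3, so 8 + 1 = 9.

9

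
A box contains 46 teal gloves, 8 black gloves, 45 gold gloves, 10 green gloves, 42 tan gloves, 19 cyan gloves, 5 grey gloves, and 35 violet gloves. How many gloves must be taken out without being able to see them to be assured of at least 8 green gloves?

The worst case draws every non-green glove first: 46 + 8 + 45 + 42 + 19 + 5 + 35 = 200.
The next 8 draws are then forced to be green, giving 200 + 8 = 208.

208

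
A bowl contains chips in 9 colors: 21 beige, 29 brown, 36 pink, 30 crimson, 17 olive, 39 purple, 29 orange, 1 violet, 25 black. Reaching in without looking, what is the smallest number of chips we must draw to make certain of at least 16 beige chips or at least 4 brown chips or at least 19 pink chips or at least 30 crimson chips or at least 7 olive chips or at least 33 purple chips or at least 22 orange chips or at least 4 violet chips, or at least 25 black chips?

Each of the 9 colors has its own threshold; avoid all of them simultaneously.
The worst case stops just short of every target: 15 beige, 3 brown, 18 pink, 29 crimson, 6 olive, 32 purple, 21 orange, all 1 violet, 24 black — 15 + 3 + 18 + 29 + 6 + 32 + 21 + 1 + 24 = 149 chips.
One more chip must push some color to its target, so 149 + 1 = 150.

150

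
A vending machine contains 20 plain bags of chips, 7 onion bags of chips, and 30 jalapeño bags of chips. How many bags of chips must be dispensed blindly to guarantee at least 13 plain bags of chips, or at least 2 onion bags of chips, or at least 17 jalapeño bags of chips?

The worst case stops just short of every target: 12 plain, 1 onion, 16 jalapeño — 12 + 1 + 16 = 29 bags of chips.
One more bag of chips must push some flavor to its target, so 29 + 1 = 30.

30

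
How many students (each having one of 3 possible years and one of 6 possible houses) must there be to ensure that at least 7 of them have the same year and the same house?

There are 3 × 6 = 18 (year, house) combinations acting as pigeonholes.
With 18 × 6 = 108 students we could place exactly 6 in each, with no (year, house) pair reaching 7.
One more forces some (year, house) pair to hold 7, so 108 + 1 = 109.

109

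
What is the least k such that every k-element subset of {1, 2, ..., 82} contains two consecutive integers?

42

Partition {1, …, 82} into 41 pairs: {1,2}, {3,4}, …, {81,82}.
Choosing 41 integers — say the 41 even numbers 2, 4, …, 82 — takes one from each pair and avoids the property.
Choosing 42 forces two into the same pair by pigeonhole, and those are consecutive. So 42.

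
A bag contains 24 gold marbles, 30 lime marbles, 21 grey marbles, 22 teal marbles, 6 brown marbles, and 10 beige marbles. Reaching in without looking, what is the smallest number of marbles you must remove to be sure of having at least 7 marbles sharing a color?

The worst case takes 6 marbles of each color without reaching 7 of any: 6 × 6 = 36.
The next marble must bring some color to 7, so 36 + 1 = 37.

37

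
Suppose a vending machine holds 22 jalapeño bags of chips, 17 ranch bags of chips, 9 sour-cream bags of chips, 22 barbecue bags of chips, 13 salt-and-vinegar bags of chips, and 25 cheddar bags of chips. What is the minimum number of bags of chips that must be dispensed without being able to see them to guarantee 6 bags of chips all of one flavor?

Treat the 6 flavors as pigeonholes.
The worst case takes 5 bags of chips of each flavor without reaching 6 of any: 6 × 5 = 30.
The next bag of chips must bring some flavor to 6, so 30 + 1 = 31.

31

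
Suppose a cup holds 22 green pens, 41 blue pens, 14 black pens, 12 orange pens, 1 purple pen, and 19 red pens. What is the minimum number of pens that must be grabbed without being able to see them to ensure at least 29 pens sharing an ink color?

97

In the worst case we take at most 28 of each ink color, but all 22 green, all 14 black, all 12 orange, all 1 purple, and all 19 red (fewer than 28), giving 22 + 28 + 14 + 12 + 1 + 19 = 96.
One more pen then forces some ink color to 29, so 96 + 1 = 97.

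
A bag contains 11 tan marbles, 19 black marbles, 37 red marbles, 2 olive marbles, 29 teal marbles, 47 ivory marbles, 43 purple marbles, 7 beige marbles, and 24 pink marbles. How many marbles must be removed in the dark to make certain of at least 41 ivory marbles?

To avoid ivory marbles as long as possible, exhaust the other 8 colors first.
The worst case draws every non-ivory marble first: 11 + 19 + 37 + 2 + 29 + 43 + 7 + 24 = 172.
The next 41 draws are then forced to be ivory, giving 172 + 41 = 213.

213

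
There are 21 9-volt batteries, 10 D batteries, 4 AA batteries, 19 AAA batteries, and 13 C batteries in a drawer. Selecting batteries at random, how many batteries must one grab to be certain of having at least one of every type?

64

The hardest type to obtain is AA: we could draw every other battery first — 67 − 4 = 63 batteries — without a single AA one.
The next draw must be AA, so 63 + 1 = 64.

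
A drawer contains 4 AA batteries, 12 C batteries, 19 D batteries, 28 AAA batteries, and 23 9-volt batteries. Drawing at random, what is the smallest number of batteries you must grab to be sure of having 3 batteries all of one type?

11

Treat the 5 types as pigeonholes.
The worst case takes 2 batteries of each type without reaching 3 of any: 5 × 2 = 10.
The next battery must bring some type to 3, so 10 + 1 = 11.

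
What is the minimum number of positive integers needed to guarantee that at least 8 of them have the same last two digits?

701

There are 100 possible two-digit endings acting as pigeonholes.
With 100 × 7 = 700 positive integers we could place exactly 7 in each, with no class reaching 8.
One more forces some class to hold 8, so 700 + 1 = 701.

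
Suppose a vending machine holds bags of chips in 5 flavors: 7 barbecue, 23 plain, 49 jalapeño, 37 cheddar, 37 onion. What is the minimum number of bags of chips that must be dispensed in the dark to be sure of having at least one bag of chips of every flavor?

The hardest flavor to obtain is barbecue: we could draw every other bag of chips first — 153 − 7 = 146 bags of chips — without a single barbecue one.
The next draw must be barbecue, so 146 + 1 = 147.

147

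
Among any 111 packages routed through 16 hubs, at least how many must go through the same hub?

7

The 111 packages fall into 16 hubs.
If each of the 16 hubs held at most 6, the total would be at most 16 × 6 = 96 < 111, a contradiction.
So at least one holds ⌈111/16⌉ = 7.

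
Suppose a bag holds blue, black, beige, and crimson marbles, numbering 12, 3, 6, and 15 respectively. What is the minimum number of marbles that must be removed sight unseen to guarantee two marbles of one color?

5

Treat the 4 colors as pigeonholes.
The worst case takes 1 marble of each color without reaching 2 of any: 4 × 1 = 4.
The next marble must bring some color to 2, so 4 + 1 = 5.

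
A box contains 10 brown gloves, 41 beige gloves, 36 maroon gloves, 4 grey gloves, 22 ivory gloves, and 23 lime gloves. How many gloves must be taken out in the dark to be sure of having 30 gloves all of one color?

In the worst case we take at most 29 of each color, but all 10 brown, all 4 grey, all 22 ivory, and all 23 lime (fewer than 29), giving 10 + 29 + 29 + 4 + 22 + 23 = 117.
One more glove then forces some color to 30, so 117 + 1 = 118.

118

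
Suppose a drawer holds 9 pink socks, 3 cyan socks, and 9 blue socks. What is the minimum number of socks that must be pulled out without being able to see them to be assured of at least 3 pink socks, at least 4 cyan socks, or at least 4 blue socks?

9

Each of the 3 colors has its own threshold; avoid all of them simultaneously.
The worst case stops just short of every target: 2 pink, 3 cyan, 3 blue — 2 + 3 + 3 = 8 socks.
One more sock must push some color to its target, so 8 + 1 = 9.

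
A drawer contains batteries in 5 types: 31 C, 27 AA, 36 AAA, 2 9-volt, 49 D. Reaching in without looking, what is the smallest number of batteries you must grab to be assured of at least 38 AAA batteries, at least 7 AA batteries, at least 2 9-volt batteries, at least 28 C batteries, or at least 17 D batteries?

Each of the 5 types has its own threshold; avoid all of them simultaneously.
The worst case stops just short of every target: 27 C, 6 AA, all 36 AAA, 1 9-volt, 16 D — 27 + 6 + 36 + 1 + 16 = 86 batteries.
One more battery must push some type to its target, so 86 + 1 = 87.

87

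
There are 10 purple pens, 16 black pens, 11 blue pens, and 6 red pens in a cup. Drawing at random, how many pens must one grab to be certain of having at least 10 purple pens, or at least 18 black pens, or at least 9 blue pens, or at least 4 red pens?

Each of the 4 ink colors has its own threshold; avoid all of them simultaneously.
The worst case stops just short of every target: 9 purple, all 16 black, 8 blue, 3 red — 9 + 16 + 8 + 3 = 36 pens.
One more pen must push some ink color to its target, so 36 + 1 = 37.

37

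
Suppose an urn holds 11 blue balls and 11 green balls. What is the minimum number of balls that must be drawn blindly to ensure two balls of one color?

Treat the 2 colors as pigeonholes.
The worst case takes 1 ball of each color without reaching 2 of any: 2 × 1 = 2.
The next ball must bring some color to 2, so 2 + 1 = 3.

3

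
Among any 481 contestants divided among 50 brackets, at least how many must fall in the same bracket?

10

If each of the 50 brackets held at most 9, the total would be at most 50 × 9 = 450 < 481, a contradiction.
So at least one holds ⌈481/50⌉ = 10.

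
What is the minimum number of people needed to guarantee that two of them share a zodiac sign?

13

There are 12 zodiac signs acting as pigeonholes.
With 12 people we could place one in each, avoiding any repeat.
One more forces some class to hold 2, so 12 + 1 = 13.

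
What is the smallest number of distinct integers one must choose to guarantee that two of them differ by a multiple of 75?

76

Two integers differ by a multiple of 75 exactly when they share a remainder mod 75.
There are 75 residue classes mod 75, so 75 integers can all lie in distinct classes.
One more integer must repeat a residue, giving a difference divisible by 75. So n = 75 + 1 = 76.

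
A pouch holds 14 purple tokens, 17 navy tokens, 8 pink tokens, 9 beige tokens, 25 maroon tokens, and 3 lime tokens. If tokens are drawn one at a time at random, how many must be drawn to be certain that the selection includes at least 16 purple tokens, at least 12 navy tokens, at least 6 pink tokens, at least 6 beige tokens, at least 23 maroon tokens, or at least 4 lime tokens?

61

The worst case stops just short of every target: all 14 purple, 11 navy, 5 pink, 5 beige, 22 maroon, 3 lime — 14 + 11 + 5 + 5 + 22 + 3 = 60 tokens.
One more token must push some color to its target, so 60 + 1 = 61.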